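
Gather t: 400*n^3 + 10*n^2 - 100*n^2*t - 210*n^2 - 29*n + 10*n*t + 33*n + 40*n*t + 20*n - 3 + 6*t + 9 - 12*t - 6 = 400*n^3 - 200*n^2 + 24*n + t*(-100*n^2 + 50*n - 6)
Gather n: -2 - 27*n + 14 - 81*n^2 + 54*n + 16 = -81*n^2 + 27*n + 28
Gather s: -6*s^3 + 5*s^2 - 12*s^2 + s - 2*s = -6*s^3 - 7*s^2 - s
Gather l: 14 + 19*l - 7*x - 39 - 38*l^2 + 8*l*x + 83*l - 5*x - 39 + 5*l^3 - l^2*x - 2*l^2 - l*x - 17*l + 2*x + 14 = 5*l^3 + l^2*(-x - 40) + l*(7*x + 85) - 10*x - 50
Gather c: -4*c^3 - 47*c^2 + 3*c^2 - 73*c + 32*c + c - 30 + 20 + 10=-4*c^3 - 44*c^2 - 40*c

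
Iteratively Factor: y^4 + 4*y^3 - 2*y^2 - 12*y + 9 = (y - 1)*(y^3 + 5*y^2 + 3*y - 9) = (y - 1)*(y + 3)*(y^2 + 2*y - 3) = (y - 1)^2*(y + 3)*(y + 3)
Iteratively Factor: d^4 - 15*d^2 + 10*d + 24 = (d - 2)*(d^3 + 2*d^2 - 11*d - 12) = (d - 2)*(d + 1)*(d^2 + d - 12) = (d - 3)*(d - 2)*(d + 1)*(d + 4)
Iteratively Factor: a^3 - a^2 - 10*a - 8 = (a + 2)*(a^2 - 3*a - 4) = (a + 1)*(a + 2)*(a - 4)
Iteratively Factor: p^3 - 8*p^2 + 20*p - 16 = (p - 2)*(p^2 - 6*p + 8) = (p - 2)^2*(p - 4)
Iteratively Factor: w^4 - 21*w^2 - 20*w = (w)*(w^3 - 21*w - 20) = w*(w + 1)*(w^2 - w - 20) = w*(w - 5)*(w + 1)*(w + 4)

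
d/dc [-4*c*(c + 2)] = -8*c - 8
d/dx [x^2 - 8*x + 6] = 2*x - 8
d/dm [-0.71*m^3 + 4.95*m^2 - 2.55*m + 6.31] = -2.13*m^2 + 9.9*m - 2.55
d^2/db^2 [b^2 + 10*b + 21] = 2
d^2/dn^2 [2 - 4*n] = 0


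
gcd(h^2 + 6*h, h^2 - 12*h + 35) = 1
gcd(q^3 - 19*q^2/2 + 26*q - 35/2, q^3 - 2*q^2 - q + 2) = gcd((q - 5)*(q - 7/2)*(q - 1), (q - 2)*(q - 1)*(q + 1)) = q - 1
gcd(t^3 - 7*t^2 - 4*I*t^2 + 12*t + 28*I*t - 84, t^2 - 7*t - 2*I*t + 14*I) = t - 7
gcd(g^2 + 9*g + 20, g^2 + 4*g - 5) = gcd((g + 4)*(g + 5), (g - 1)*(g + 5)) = g + 5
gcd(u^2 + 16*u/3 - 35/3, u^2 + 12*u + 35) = u + 7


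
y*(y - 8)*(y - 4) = y^3 - 12*y^2 + 32*y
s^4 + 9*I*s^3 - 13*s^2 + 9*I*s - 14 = (s - I)*(s + I)*(s + 2*I)*(s + 7*I)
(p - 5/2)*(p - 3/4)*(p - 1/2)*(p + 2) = p^4 - 7*p^3/4 - 4*p^2 + 97*p/16 - 15/8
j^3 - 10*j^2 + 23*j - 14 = (j - 7)*(j - 2)*(j - 1)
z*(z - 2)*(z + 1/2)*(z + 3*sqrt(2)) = z^4 - 3*z^3/2 + 3*sqrt(2)*z^3 - 9*sqrt(2)*z^2/2 - z^2 - 3*sqrt(2)*z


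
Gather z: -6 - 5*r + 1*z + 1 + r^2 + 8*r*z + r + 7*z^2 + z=r^2 - 4*r + 7*z^2 + z*(8*r + 2) - 5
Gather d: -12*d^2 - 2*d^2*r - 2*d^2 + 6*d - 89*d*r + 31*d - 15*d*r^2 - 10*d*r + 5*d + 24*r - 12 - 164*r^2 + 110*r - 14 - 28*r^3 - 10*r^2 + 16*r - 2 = d^2*(-2*r - 14) + d*(-15*r^2 - 99*r + 42) - 28*r^3 - 174*r^2 + 150*r - 28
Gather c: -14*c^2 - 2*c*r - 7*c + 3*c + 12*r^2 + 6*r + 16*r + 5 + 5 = -14*c^2 + c*(-2*r - 4) + 12*r^2 + 22*r + 10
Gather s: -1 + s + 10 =s + 9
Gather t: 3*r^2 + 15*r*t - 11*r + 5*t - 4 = 3*r^2 - 11*r + t*(15*r + 5) - 4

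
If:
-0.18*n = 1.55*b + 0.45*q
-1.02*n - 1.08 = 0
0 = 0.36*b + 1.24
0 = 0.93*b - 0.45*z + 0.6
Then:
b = -3.44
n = -1.06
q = 12.29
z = -5.79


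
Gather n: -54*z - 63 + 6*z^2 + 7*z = 6*z^2 - 47*z - 63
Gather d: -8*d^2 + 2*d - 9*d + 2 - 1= -8*d^2 - 7*d + 1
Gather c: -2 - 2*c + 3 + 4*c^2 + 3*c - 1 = 4*c^2 + c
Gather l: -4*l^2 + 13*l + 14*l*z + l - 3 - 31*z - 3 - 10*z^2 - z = -4*l^2 + l*(14*z + 14) - 10*z^2 - 32*z - 6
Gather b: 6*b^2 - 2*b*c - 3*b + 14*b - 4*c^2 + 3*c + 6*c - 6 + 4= 6*b^2 + b*(11 - 2*c) - 4*c^2 + 9*c - 2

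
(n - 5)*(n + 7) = n^2 + 2*n - 35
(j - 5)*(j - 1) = j^2 - 6*j + 5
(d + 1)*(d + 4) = d^2 + 5*d + 4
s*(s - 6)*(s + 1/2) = s^3 - 11*s^2/2 - 3*s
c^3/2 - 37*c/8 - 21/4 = (c/2 + 1)*(c - 7/2)*(c + 3/2)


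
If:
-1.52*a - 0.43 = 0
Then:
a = -0.28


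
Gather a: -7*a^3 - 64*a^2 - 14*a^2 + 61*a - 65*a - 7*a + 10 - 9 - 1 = -7*a^3 - 78*a^2 - 11*a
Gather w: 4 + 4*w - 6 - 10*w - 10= -6*w - 12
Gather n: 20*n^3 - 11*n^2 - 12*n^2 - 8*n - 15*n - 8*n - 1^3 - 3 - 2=20*n^3 - 23*n^2 - 31*n - 6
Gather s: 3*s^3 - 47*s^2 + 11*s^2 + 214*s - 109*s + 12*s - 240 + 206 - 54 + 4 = 3*s^3 - 36*s^2 + 117*s - 84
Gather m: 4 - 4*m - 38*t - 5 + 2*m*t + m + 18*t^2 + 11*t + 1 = m*(2*t - 3) + 18*t^2 - 27*t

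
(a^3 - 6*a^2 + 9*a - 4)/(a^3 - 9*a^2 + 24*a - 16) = (a - 1)/(a - 4)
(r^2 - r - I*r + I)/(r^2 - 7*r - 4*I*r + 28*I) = (r^2 - r - I*r + I)/(r^2 - 7*r - 4*I*r + 28*I)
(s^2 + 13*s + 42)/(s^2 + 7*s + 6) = (s + 7)/(s + 1)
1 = 1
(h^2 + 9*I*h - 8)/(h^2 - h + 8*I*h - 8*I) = (h + I)/(h - 1)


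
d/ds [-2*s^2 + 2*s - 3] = 2 - 4*s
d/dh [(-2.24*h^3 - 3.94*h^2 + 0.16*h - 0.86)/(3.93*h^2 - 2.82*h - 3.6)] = (-8.8032*h^4 + 12.6336*h^3 + 34.674*h^2 + 35.1276*h - 3.0012)/(15.4449*h^4 - 22.1652*h^3 - 20.3436*h^2 + 20.304*h + 12.96)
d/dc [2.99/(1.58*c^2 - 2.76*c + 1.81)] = (8.2524 - 9.4484*c)/(1.58*c^2 - 2.76*c + 1.81)^2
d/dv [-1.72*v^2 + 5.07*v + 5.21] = 5.07 - 3.44*v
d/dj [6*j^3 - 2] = 18*j^2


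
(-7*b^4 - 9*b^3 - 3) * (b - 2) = -7*b^5 + 5*b^4 + 18*b^3 - 3*b + 6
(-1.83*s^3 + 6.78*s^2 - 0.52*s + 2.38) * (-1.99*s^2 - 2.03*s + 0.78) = 3.6417*s^5 - 9.7773*s^4 - 14.156*s^3 + 1.6078*s^2 - 5.237*s + 1.8564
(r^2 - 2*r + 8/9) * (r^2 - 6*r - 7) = r^4 - 8*r^3 + 53*r^2/9 + 26*r/3 - 56/9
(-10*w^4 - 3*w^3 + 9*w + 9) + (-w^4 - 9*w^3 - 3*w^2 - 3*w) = -11*w^4 - 12*w^3 - 3*w^2 + 6*w + 9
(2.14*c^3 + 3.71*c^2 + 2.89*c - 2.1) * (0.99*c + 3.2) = 2.1186*c^4 + 10.5209*c^3 + 14.7331*c^2 + 7.169*c - 6.72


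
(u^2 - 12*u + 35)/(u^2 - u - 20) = (u - 7)/(u + 4)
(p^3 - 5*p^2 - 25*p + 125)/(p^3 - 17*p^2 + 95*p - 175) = (p + 5)/(p - 7)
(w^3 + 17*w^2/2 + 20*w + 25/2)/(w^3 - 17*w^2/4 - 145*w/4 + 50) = 2*(2*w^2 + 7*w + 5)/(4*w^2 - 37*w + 40)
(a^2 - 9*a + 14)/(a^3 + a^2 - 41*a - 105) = (a - 2)/(a^2 + 8*a + 15)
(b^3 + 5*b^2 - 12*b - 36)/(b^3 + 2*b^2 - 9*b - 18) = (b + 6)/(b + 3)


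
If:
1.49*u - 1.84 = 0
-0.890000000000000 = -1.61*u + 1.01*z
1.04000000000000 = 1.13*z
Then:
No Solution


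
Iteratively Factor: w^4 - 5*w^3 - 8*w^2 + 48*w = (w - 4)*(w^3 - w^2 - 12*w) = (w - 4)^2*(w^2 + 3*w) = (w - 4)^2*(w + 3)*(w)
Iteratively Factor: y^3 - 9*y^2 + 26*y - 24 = (y - 4)*(y^2 - 5*y + 6) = (y - 4)*(y - 2)*(y - 3)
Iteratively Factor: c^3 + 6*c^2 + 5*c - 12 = (c + 3)*(c^2 + 3*c - 4) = (c - 1)*(c + 3)*(c + 4)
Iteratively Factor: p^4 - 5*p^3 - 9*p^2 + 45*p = (p + 3)*(p^3 - 8*p^2 + 15*p) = (p - 5)*(p + 3)*(p^2 - 3*p) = (p - 5)*(p - 3)*(p + 3)*(p)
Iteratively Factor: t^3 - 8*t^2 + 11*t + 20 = (t + 1)*(t^2 - 9*t + 20) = (t - 4)*(t + 1)*(t - 5)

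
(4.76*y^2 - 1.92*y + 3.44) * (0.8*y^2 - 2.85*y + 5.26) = 3.808*y^4 - 15.102*y^3 + 33.2616*y^2 - 19.9032*y + 18.0944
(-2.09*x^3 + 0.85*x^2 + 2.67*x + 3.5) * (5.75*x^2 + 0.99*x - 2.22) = -12.0175*x^5 + 2.8184*x^4 + 20.8338*x^3 + 20.8813*x^2 - 2.4624*x - 7.77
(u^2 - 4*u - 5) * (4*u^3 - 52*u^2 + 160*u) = 4*u^5 - 68*u^4 + 348*u^3 - 380*u^2 - 800*u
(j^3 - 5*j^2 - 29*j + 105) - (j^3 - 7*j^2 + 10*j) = 2*j^2 - 39*j + 105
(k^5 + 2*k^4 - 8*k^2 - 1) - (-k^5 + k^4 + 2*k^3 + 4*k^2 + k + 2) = 2*k^5 + k^4 - 2*k^3 - 12*k^2 - k - 3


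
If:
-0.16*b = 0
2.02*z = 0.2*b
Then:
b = 0.00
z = 0.00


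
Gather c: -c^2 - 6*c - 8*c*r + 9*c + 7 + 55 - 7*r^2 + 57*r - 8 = -c^2 + c*(3 - 8*r) - 7*r^2 + 57*r + 54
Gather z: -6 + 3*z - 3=3*z - 9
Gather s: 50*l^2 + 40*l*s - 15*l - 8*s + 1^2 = 50*l^2 - 15*l + s*(40*l - 8) + 1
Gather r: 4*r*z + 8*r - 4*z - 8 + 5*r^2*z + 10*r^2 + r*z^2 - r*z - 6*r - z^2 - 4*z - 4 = r^2*(5*z + 10) + r*(z^2 + 3*z + 2) - z^2 - 8*z - 12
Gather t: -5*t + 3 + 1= 4 - 5*t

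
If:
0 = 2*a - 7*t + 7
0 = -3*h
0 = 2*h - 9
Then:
No Solution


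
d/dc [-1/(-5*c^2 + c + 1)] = (1 - 10*c)/(-5*c^2 + c + 1)^2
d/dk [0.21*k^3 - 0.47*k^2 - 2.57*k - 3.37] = 0.63*k^2 - 0.94*k - 2.57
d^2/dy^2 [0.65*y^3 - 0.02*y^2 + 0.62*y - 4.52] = 3.9*y - 0.04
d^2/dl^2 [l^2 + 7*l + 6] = 2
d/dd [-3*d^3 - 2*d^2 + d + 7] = -9*d^2 - 4*d + 1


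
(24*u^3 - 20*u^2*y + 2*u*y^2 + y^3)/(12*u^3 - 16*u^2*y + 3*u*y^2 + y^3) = (-2*u + y)/(-u + y)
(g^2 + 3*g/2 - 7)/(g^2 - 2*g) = (g + 7/2)/g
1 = 1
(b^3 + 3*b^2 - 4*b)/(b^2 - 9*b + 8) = b*(b + 4)/(b - 8)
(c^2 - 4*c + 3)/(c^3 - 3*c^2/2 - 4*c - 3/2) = 2*(c - 1)/(2*c^2 + 3*c + 1)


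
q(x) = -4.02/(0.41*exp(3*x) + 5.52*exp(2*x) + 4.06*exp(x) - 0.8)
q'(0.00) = 0.78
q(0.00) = -0.44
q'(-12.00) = 0.00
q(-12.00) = 5.03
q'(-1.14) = 8.56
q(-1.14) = -3.73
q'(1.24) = 0.09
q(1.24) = -0.04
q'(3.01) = 0.00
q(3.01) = -0.00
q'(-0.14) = 0.99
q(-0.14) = -0.56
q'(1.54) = 0.05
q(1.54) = -0.02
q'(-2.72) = 4.91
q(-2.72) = 7.91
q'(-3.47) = 1.23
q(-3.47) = 6.02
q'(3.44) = 0.00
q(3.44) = -0.00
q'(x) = -4.02*(-1.23*exp(3*x) - 11.04*exp(2*x) - 4.06*exp(x))/(0.41*exp(3*x) + 5.52*exp(2*x) + 4.06*exp(x) - 0.8)^2 = (4.9446*exp(2*x) + 44.3808*exp(x) + 16.3212)*exp(x)/(0.41*exp(3*x) + 5.52*exp(2*x) + 4.06*exp(x) - 0.8)^2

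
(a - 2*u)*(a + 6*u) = a^2 + 4*a*u - 12*u^2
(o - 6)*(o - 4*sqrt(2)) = o^2 - 6*o - 4*sqrt(2)*o + 24*sqrt(2)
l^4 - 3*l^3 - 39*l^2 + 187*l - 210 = (l - 5)*(l - 3)*(l - 2)*(l + 7)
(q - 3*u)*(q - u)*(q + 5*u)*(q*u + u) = q^4*u + q^3*u^2 + q^3*u - 17*q^2*u^3 + q^2*u^2 + 15*q*u^4 - 17*q*u^3 + 15*u^4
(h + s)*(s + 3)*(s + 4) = h*s^2 + 7*h*s + 12*h + s^3 + 7*s^2 + 12*s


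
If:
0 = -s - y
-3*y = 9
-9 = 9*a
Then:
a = -1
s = 3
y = -3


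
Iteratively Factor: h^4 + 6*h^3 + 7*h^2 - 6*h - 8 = (h - 1)*(h^3 + 7*h^2 + 14*h + 8) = (h - 1)*(h + 4)*(h^2 + 3*h + 2) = (h - 1)*(h + 2)*(h + 4)*(h + 1)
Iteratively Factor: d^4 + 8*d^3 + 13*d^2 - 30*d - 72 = (d + 3)*(d^3 + 5*d^2 - 2*d - 24) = (d + 3)^2*(d^2 + 2*d - 8) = (d + 3)^2*(d + 4)*(d - 2)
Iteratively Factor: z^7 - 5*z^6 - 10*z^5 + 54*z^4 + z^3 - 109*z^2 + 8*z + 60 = (z + 3)*(z^6 - 8*z^5 + 14*z^4 + 12*z^3 - 35*z^2 - 4*z + 20) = (z + 1)*(z + 3)*(z^5 - 9*z^4 + 23*z^3 - 11*z^2 - 24*z + 20) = (z - 2)*(z + 1)*(z + 3)*(z^4 - 7*z^3 + 9*z^2 + 7*z - 10) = (z - 2)*(z - 1)*(z + 1)*(z + 3)*(z^3 - 6*z^2 + 3*z + 10) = (z - 5)*(z - 2)*(z - 1)*(z + 1)*(z + 3)*(z^2 - z - 2) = (z - 5)*(z - 2)^2*(z - 1)*(z + 1)*(z + 3)*(z + 1)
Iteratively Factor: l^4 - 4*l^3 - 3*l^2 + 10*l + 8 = (l - 4)*(l^3 - 3*l - 2) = (l - 4)*(l + 1)*(l^2 - l - 2) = (l - 4)*(l + 1)^2*(l - 2)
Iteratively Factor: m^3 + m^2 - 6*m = (m - 2)*(m^2 + 3*m) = (m - 2)*(m + 3)*(m)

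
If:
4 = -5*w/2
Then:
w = -8/5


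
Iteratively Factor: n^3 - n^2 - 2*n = (n - 2)*(n^2 + n) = (n - 2)*(n + 1)*(n)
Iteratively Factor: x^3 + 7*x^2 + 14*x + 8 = (x + 4)*(x^2 + 3*x + 2) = (x + 1)*(x + 4)*(x + 2)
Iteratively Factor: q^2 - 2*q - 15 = (q - 5)*(q + 3)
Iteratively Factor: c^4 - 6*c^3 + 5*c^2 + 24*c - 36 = (c - 3)*(c^3 - 3*c^2 - 4*c + 12) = (c - 3)*(c - 2)*(c^2 - c - 6) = (c - 3)^2*(c - 2)*(c + 2)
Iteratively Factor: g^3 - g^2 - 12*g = (g)*(g^2 - g - 12) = g*(g - 4)*(g + 3)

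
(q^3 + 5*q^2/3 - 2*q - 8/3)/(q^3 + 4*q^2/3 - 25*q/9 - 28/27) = 9*(q^2 + 3*q + 2)/(9*q^2 + 24*q + 7)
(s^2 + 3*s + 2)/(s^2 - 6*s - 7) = (s + 2)/(s - 7)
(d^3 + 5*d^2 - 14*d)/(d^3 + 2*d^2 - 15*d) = (d^2 + 5*d - 14)/(d^2 + 2*d - 15)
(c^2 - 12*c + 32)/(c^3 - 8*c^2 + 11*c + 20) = (c - 8)/(c^2 - 4*c - 5)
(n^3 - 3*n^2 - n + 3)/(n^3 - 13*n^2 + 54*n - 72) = (n^2 - 1)/(n^2 - 10*n + 24)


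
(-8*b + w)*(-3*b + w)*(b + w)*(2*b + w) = 48*b^4 + 50*b^3*w - 7*b^2*w^2 - 8*b*w^3 + w^4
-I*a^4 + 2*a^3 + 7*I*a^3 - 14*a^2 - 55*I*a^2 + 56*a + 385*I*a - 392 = (a - 7)*(a - 7*I)*(a + 8*I)*(-I*a + 1)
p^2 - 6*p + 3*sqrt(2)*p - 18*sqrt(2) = (p - 6)*(p + 3*sqrt(2))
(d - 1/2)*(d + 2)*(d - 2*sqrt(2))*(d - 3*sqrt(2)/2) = d^4 - 7*sqrt(2)*d^3/2 + 3*d^3/2 - 21*sqrt(2)*d^2/4 + 5*d^2 + 7*sqrt(2)*d/2 + 9*d - 6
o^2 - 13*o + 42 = (o - 7)*(o - 6)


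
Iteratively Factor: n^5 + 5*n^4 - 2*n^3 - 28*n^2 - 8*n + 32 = (n + 2)*(n^4 + 3*n^3 - 8*n^2 - 12*n + 16) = (n + 2)^2*(n^3 + n^2 - 10*n + 8) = (n - 1)*(n + 2)^2*(n^2 + 2*n - 8) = (n - 2)*(n - 1)*(n + 2)^2*(n + 4)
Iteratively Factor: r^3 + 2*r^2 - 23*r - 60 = (r + 3)*(r^2 - r - 20) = (r + 3)*(r + 4)*(r - 5)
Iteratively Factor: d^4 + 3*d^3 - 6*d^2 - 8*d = (d)*(d^3 + 3*d^2 - 6*d - 8) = d*(d + 1)*(d^2 + 2*d - 8) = d*(d - 2)*(d + 1)*(d + 4)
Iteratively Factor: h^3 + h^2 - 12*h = (h)*(h^2 + h - 12) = h*(h - 3)*(h + 4)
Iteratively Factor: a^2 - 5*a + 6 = (a - 3)*(a - 2)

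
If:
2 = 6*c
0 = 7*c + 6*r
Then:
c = 1/3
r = -7/18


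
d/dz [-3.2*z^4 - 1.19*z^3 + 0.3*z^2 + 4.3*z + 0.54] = -12.8*z^3 - 3.57*z^2 + 0.6*z + 4.3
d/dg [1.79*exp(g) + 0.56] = 1.79*exp(g)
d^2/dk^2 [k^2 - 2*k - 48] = 2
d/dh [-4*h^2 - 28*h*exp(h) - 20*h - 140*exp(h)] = -28*h*exp(h) - 8*h - 168*exp(h) - 20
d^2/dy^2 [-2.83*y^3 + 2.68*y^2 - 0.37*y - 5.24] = 5.36 - 16.98*y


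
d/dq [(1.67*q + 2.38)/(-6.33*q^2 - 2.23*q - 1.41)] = (10.5711*q^2 + 30.1308*q + 2.9527)/(40.0689*q^4 + 28.2318*q^3 + 22.8235*q^2 + 6.2886*q + 1.9881)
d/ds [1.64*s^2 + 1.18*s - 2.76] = 3.28*s + 1.18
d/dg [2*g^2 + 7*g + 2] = 4*g + 7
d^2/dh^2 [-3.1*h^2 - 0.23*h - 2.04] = -6.20000000000000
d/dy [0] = 0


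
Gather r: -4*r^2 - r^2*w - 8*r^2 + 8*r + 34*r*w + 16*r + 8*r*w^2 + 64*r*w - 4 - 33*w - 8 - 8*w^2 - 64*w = r^2*(-w - 12) + r*(8*w^2 + 98*w + 24) - 8*w^2 - 97*w - 12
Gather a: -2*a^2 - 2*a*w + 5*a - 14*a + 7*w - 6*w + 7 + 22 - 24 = -2*a^2 + a*(-2*w - 9) + w + 5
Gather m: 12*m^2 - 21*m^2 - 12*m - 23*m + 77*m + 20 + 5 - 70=-9*m^2 + 42*m - 45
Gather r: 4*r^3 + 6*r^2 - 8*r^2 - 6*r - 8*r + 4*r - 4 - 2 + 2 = 4*r^3 - 2*r^2 - 10*r - 4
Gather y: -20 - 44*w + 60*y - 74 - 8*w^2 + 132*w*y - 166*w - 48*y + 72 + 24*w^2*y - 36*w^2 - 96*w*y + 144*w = -44*w^2 - 66*w + y*(24*w^2 + 36*w + 12) - 22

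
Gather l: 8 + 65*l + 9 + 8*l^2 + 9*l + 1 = 8*l^2 + 74*l + 18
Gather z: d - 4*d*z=-4*d*z + d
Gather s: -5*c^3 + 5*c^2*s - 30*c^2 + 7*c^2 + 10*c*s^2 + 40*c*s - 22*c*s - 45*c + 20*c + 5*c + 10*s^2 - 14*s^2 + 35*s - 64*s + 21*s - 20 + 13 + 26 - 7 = -5*c^3 - 23*c^2 - 20*c + s^2*(10*c - 4) + s*(5*c^2 + 18*c - 8) + 12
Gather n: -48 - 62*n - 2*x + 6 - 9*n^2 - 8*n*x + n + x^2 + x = -9*n^2 + n*(-8*x - 61) + x^2 - x - 42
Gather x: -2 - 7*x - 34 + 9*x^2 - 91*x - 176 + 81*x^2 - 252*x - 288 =90*x^2 - 350*x - 500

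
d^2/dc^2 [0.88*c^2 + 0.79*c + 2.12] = 1.76000000000000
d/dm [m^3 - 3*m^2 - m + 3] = 3*m^2 - 6*m - 1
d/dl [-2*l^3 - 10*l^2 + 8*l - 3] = -6*l^2 - 20*l + 8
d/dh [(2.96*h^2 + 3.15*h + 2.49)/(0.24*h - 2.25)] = (0.7104*h^2 - 13.32*h - 7.6851)/(0.0576*h^2 - 1.08*h + 5.0625)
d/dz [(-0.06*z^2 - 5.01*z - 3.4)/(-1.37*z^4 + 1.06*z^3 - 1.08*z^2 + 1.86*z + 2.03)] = (-0.1644*z^5 - 20.5275*z^4 - 8.0108*z^3 + 5.2896*z^2 - 7.5876*z - 3.8463)/(1.8769*z^8 - 2.9044*z^7 + 4.0828*z^6 - 7.386*z^5 - 0.452599999999999*z^4 + 0.285999999999999*z^3 - 0.9252*z^2 + 7.5516*z + 4.1209)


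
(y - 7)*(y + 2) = y^2 - 5*y - 14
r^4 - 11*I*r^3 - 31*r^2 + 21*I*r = r*(r - 7*I)*(r - 3*I)*(r - I)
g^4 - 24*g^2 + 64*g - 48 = (g - 2)^3*(g + 6)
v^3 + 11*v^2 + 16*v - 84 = (v - 2)*(v + 6)*(v + 7)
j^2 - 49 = (j - 7)*(j + 7)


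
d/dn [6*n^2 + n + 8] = 12*n + 1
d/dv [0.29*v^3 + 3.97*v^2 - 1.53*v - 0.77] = 0.87*v^2 + 7.94*v - 1.53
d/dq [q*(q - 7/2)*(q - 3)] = 3*q^2 - 13*q + 21/2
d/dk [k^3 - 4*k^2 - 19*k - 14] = 3*k^2 - 8*k - 19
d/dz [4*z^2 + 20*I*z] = 8*z + 20*I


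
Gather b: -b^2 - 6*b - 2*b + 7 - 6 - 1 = -b^2 - 8*b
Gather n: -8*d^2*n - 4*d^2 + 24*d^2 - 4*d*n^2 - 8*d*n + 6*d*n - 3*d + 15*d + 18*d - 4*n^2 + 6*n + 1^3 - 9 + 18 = 20*d^2 + 30*d + n^2*(-4*d - 4) + n*(-8*d^2 - 2*d + 6) + 10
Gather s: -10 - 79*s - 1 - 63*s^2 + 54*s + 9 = -63*s^2 - 25*s - 2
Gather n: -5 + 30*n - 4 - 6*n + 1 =24*n - 8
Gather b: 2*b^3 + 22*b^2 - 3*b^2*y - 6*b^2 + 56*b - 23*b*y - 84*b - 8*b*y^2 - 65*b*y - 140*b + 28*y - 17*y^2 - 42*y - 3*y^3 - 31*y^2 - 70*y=2*b^3 + b^2*(16 - 3*y) + b*(-8*y^2 - 88*y - 168) - 3*y^3 - 48*y^2 - 84*y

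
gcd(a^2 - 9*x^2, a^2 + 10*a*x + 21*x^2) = a + 3*x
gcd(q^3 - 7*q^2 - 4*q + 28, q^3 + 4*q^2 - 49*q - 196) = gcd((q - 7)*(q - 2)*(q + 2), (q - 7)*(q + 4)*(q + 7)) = q - 7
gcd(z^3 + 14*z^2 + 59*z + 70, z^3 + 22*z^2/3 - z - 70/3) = z^2 + 9*z + 14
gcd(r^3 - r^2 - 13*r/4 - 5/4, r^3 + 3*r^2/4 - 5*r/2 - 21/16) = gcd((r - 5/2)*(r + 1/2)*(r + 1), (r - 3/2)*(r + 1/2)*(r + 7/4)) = r + 1/2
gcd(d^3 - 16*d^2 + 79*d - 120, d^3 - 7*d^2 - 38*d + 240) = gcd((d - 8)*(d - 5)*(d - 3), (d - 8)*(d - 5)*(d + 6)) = d^2 - 13*d + 40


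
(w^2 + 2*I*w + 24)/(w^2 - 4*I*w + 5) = (w^2 + 2*I*w + 24)/(w^2 - 4*I*w + 5)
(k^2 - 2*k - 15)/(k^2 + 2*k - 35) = (k + 3)/(k + 7)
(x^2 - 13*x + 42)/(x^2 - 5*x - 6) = (x - 7)/(x + 1)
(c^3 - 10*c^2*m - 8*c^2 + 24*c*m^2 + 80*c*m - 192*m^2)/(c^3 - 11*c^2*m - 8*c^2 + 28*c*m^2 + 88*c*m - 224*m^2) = (c - 6*m)/(c - 7*m)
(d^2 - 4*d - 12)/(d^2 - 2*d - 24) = (d + 2)/(d + 4)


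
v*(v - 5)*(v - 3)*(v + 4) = v^4 - 4*v^3 - 17*v^2 + 60*v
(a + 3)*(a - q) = a^2 - a*q + 3*a - 3*q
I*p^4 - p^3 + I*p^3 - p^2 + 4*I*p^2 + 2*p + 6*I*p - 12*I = (p + 2)*(p - 2*I)*(p + 3*I)*(I*p - I)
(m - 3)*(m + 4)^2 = m^3 + 5*m^2 - 8*m - 48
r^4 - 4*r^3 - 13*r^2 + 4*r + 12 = (r - 6)*(r - 1)*(r + 1)*(r + 2)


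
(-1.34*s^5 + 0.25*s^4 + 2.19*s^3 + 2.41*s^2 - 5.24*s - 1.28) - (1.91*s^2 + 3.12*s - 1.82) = -1.34*s^5 + 0.25*s^4 + 2.19*s^3 + 0.5*s^2 - 8.36*s + 0.54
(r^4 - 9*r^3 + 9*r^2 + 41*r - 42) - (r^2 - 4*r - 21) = r^4 - 9*r^3 + 8*r^2 + 45*r - 21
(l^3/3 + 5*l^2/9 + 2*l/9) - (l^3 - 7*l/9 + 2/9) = -2*l^3/3 + 5*l^2/9 + l - 2/9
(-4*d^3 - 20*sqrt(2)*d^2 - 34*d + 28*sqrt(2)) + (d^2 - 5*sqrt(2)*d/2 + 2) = -4*d^3 - 20*sqrt(2)*d^2 + d^2 - 34*d - 5*sqrt(2)*d/2 + 2 + 28*sqrt(2)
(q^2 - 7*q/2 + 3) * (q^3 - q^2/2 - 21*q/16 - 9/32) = q^5 - 4*q^4 + 55*q^3/16 + 45*q^2/16 - 189*q/64 - 27/32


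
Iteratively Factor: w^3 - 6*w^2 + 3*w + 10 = (w - 5)*(w^2 - w - 2) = (w - 5)*(w - 2)*(w + 1)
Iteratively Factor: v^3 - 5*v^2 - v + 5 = (v - 1)*(v^2 - 4*v - 5) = (v - 5)*(v - 1)*(v + 1)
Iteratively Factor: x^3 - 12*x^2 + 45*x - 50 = (x - 2)*(x^2 - 10*x + 25) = (x - 5)*(x - 2)*(x - 5)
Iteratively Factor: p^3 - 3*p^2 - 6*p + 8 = (p - 1)*(p^2 - 2*p - 8) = (p - 1)*(p + 2)*(p - 4)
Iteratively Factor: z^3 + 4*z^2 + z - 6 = (z + 3)*(z^2 + z - 2) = (z + 2)*(z + 3)*(z - 1)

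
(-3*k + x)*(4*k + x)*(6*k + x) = -72*k^3 - 6*k^2*x + 7*k*x^2 + x^3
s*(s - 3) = s^2 - 3*s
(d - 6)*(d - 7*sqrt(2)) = d^2 - 7*sqrt(2)*d - 6*d + 42*sqrt(2)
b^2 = b^2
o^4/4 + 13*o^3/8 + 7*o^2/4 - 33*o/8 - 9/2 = (o/4 + 1)*(o - 3/2)*(o + 1)*(o + 3)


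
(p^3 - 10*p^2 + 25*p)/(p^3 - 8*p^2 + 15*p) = (p - 5)/(p - 3)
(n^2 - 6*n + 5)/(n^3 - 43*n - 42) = (-n^2 + 6*n - 5)/(-n^3 + 43*n + 42)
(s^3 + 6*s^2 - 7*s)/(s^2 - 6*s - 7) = s*(-s^2 - 6*s + 7)/(-s^2 + 6*s + 7)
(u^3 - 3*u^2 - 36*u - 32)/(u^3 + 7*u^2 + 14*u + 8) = (u - 8)/(u + 2)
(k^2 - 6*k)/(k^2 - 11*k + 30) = k/(k - 5)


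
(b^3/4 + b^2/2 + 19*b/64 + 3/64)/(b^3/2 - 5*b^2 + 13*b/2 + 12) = (16*b^2 + 16*b + 3)/(32*(b^2 - 11*b + 24))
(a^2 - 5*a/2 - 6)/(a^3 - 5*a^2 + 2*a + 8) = (a + 3/2)/(a^2 - a - 2)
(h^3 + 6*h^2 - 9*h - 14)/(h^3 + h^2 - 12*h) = (h^3 + 6*h^2 - 9*h - 14)/(h*(h^2 + h - 12))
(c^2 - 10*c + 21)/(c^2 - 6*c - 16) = (-c^2 + 10*c - 21)/(-c^2 + 6*c + 16)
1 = 1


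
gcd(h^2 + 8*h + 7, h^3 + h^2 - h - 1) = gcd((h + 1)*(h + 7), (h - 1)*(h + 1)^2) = h + 1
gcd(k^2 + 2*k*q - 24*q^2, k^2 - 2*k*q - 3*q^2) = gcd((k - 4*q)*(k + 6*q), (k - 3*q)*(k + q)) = 1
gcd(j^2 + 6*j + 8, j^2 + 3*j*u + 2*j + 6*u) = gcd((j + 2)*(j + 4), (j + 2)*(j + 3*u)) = j + 2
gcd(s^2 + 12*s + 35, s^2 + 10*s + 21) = s + 7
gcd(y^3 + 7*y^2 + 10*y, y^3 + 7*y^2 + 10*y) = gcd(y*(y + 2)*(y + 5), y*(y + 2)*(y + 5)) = y^3 + 7*y^2 + 10*y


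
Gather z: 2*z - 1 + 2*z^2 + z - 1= 2*z^2 + 3*z - 2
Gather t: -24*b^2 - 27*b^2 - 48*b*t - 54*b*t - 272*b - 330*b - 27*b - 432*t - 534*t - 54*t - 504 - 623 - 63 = -51*b^2 - 629*b + t*(-102*b - 1020) - 1190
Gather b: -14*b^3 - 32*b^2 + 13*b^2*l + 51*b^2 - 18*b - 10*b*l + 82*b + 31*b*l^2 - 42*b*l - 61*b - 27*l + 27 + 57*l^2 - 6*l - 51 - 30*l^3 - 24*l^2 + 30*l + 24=-14*b^3 + b^2*(13*l + 19) + b*(31*l^2 - 52*l + 3) - 30*l^3 + 33*l^2 - 3*l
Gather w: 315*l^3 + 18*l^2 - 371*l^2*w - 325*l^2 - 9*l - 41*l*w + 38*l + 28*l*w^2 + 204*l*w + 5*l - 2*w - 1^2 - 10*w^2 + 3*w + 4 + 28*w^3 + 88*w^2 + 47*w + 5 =315*l^3 - 307*l^2 + 34*l + 28*w^3 + w^2*(28*l + 78) + w*(-371*l^2 + 163*l + 48) + 8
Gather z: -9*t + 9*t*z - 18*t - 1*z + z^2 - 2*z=-27*t + z^2 + z*(9*t - 3)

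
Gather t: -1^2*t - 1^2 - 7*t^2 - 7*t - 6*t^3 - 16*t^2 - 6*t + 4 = -6*t^3 - 23*t^2 - 14*t + 3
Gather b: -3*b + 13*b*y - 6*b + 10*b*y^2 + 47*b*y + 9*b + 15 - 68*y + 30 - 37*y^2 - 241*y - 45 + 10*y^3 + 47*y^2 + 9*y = b*(10*y^2 + 60*y) + 10*y^3 + 10*y^2 - 300*y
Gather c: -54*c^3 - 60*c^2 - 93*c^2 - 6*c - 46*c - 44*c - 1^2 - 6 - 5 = -54*c^3 - 153*c^2 - 96*c - 12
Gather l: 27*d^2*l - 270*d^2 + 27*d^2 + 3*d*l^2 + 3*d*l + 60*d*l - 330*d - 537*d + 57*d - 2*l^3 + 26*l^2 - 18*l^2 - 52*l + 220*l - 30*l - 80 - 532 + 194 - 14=-243*d^2 - 810*d - 2*l^3 + l^2*(3*d + 8) + l*(27*d^2 + 63*d + 138) - 432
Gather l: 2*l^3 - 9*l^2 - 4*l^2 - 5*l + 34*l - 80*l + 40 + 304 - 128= 2*l^3 - 13*l^2 - 51*l + 216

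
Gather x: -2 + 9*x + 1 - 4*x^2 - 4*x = -4*x^2 + 5*x - 1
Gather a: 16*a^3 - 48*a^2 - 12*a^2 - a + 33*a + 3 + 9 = 16*a^3 - 60*a^2 + 32*a + 12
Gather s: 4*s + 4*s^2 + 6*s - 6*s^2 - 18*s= -2*s^2 - 8*s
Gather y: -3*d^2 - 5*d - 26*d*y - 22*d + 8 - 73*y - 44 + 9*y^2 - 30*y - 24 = -3*d^2 - 27*d + 9*y^2 + y*(-26*d - 103) - 60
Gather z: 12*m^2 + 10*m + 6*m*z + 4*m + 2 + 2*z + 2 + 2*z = 12*m^2 + 14*m + z*(6*m + 4) + 4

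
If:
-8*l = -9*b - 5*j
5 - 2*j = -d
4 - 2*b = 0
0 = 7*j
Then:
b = 2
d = -5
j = 0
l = 9/4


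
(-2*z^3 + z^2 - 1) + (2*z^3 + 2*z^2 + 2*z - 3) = 3*z^2 + 2*z - 4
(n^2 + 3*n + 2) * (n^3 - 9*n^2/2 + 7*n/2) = n^5 - 3*n^4/2 - 8*n^3 + 3*n^2/2 + 7*n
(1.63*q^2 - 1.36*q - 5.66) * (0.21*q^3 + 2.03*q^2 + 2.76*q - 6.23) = 0.3423*q^5 + 3.0233*q^4 + 0.549399999999999*q^3 - 25.3983*q^2 - 7.1488*q + 35.2618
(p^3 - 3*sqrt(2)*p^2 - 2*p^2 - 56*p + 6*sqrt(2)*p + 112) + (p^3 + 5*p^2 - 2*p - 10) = 2*p^3 - 3*sqrt(2)*p^2 + 3*p^2 - 58*p + 6*sqrt(2)*p + 102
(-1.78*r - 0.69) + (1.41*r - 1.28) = -0.37*r - 1.97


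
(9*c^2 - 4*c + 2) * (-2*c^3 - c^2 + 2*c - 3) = -18*c^5 - c^4 + 18*c^3 - 37*c^2 + 16*c - 6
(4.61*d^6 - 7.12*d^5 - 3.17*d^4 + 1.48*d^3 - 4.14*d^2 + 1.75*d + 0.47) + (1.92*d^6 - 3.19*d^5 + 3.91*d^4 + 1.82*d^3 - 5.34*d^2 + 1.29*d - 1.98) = 6.53*d^6 - 10.31*d^5 + 0.74*d^4 + 3.3*d^3 - 9.48*d^2 + 3.04*d - 1.51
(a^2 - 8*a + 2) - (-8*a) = a^2 + 2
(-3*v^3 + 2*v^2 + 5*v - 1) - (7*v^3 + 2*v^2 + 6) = -10*v^3 + 5*v - 7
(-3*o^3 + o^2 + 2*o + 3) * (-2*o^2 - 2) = 6*o^5 - 2*o^4 + 2*o^3 - 8*o^2 - 4*o - 6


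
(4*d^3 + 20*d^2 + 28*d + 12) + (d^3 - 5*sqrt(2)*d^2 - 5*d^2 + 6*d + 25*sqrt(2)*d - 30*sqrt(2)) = 5*d^3 - 5*sqrt(2)*d^2 + 15*d^2 + 34*d + 25*sqrt(2)*d - 30*sqrt(2) + 12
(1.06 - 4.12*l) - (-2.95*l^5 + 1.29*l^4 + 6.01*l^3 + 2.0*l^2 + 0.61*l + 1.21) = 2.95*l^5 - 1.29*l^4 - 6.01*l^3 - 2.0*l^2 - 4.73*l - 0.15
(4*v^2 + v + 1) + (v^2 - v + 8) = 5*v^2 + 9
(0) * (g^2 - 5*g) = 0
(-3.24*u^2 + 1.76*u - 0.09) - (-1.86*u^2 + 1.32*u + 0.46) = -1.38*u^2 + 0.44*u - 0.55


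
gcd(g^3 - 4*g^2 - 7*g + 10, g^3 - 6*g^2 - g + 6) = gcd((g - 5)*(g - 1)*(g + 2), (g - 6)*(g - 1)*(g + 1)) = g - 1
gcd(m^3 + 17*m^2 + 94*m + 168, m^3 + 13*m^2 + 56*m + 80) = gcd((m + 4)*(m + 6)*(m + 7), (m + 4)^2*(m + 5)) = m + 4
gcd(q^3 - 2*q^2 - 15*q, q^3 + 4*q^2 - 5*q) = q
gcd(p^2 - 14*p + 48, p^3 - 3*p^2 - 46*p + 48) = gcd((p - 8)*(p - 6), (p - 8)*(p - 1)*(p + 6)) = p - 8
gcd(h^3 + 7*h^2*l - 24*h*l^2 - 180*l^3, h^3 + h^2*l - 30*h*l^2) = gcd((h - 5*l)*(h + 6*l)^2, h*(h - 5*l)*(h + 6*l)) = h^2 + h*l - 30*l^2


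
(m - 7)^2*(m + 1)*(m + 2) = m^4 - 11*m^3 + 9*m^2 + 119*m + 98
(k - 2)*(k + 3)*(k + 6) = k^3 + 7*k^2 - 36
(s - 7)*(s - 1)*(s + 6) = s^3 - 2*s^2 - 41*s + 42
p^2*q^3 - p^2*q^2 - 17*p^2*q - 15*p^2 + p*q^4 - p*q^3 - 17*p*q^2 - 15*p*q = (p + q)*(q - 5)*(q + 3)*(p*q + p)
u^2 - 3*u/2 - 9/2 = (u - 3)*(u + 3/2)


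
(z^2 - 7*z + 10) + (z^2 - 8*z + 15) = 2*z^2 - 15*z + 25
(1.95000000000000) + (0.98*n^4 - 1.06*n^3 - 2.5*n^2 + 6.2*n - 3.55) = 0.98*n^4 - 1.06*n^3 - 2.5*n^2 + 6.2*n - 1.6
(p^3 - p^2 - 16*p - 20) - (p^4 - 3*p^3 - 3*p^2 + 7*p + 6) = -p^4 + 4*p^3 + 2*p^2 - 23*p - 26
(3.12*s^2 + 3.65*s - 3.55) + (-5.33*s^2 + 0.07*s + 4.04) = -2.21*s^2 + 3.72*s + 0.49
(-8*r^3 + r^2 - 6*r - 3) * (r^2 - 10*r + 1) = -8*r^5 + 81*r^4 - 24*r^3 + 58*r^2 + 24*r - 3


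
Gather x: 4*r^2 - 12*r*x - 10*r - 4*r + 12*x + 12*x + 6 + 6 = 4*r^2 - 14*r + x*(24 - 12*r) + 12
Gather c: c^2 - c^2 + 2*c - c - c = 0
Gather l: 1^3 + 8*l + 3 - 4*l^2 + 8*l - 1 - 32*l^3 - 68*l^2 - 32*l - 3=-32*l^3 - 72*l^2 - 16*l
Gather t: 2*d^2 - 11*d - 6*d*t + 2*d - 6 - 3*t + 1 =2*d^2 - 9*d + t*(-6*d - 3) - 5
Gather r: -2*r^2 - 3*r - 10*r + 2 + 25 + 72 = -2*r^2 - 13*r + 99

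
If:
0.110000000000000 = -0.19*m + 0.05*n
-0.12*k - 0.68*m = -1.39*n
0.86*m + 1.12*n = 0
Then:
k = 7.01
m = -0.48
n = 0.37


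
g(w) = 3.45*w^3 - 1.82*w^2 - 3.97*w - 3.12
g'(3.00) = 78.26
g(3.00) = 61.74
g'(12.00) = 1442.75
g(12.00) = 5648.76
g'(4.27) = 169.20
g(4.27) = 215.34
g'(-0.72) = 4.02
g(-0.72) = -2.49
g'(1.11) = 4.74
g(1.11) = -5.05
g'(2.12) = 34.83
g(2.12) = 13.16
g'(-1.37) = 20.44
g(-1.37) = -9.97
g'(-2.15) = 51.70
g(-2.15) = -37.28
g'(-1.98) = 43.81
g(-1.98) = -29.17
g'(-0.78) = 5.17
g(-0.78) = -2.77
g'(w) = 10.35*w^2 - 3.64*w - 3.97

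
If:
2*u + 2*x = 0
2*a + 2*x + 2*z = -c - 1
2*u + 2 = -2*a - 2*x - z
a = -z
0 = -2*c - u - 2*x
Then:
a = -2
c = 1/3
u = 2/3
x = -2/3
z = 2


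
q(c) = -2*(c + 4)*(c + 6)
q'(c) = -4*c - 20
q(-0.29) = -42.37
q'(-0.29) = -18.84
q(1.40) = -79.92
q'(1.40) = -25.60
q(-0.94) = -30.97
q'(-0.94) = -16.24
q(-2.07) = -15.17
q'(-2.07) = -11.72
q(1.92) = -93.77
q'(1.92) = -27.68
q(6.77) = -275.07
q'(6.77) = -47.08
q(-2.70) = -8.58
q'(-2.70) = -9.20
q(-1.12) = -28.11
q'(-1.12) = -15.52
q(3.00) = -126.00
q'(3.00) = -32.00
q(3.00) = -126.00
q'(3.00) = -32.00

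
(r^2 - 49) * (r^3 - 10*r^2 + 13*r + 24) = r^5 - 10*r^4 - 36*r^3 + 514*r^2 - 637*r - 1176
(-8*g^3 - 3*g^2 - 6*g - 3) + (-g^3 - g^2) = -9*g^3 - 4*g^2 - 6*g - 3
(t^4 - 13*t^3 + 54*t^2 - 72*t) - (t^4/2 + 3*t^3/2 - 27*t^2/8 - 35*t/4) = t^4/2 - 29*t^3/2 + 459*t^2/8 - 253*t/4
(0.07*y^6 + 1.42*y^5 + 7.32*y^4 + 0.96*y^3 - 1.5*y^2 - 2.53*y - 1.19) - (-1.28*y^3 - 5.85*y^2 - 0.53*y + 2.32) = 0.07*y^6 + 1.42*y^5 + 7.32*y^4 + 2.24*y^3 + 4.35*y^2 - 2.0*y - 3.51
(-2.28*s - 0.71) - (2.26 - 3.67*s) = 1.39*s - 2.97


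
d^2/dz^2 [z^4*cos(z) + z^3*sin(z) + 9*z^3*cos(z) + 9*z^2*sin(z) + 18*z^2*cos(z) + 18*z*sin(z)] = -z^4*cos(z) - 9*sqrt(2)*z^3*sin(z + pi/4) - 63*z^2*sin(z) - 84*z*sin(z) + 90*z*cos(z) + 18*sin(z) + 72*cos(z)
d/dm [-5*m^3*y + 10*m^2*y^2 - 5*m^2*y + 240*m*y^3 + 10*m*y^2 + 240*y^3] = 5*y*(-3*m^2 + 4*m*y - 2*m + 48*y^2 + 2*y)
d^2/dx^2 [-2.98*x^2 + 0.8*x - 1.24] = -5.96000000000000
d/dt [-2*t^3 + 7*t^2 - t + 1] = -6*t^2 + 14*t - 1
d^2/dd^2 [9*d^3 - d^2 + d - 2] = 54*d - 2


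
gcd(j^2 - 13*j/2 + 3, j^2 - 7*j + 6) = j - 6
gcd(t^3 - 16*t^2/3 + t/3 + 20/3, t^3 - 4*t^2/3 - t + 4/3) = t^2 - t/3 - 4/3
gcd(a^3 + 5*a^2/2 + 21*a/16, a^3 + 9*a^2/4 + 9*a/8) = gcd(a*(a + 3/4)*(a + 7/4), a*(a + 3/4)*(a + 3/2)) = a^2 + 3*a/4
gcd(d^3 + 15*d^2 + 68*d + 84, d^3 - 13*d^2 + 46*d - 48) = 1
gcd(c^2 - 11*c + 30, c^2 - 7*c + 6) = c - 6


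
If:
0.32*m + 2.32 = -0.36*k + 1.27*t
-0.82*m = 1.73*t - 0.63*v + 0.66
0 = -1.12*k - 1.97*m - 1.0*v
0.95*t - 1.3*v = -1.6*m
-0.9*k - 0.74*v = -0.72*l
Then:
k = -13.07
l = -10.87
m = 4.73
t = -0.69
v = 5.32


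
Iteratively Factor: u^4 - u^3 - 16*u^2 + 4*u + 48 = (u + 2)*(u^3 - 3*u^2 - 10*u + 24) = (u - 2)*(u + 2)*(u^2 - u - 12) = (u - 4)*(u - 2)*(u + 2)*(u + 3)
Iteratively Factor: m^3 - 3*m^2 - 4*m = (m + 1)*(m^2 - 4*m) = m*(m + 1)*(m - 4)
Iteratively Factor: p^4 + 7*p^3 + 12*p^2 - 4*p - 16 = (p + 2)*(p^3 + 5*p^2 + 2*p - 8) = (p + 2)*(p + 4)*(p^2 + p - 2) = (p + 2)^2*(p + 4)*(p - 1)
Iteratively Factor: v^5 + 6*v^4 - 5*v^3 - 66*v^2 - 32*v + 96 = (v + 4)*(v^4 + 2*v^3 - 13*v^2 - 14*v + 24) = (v + 2)*(v + 4)*(v^3 - 13*v + 12) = (v + 2)*(v + 4)^2*(v^2 - 4*v + 3) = (v - 1)*(v + 2)*(v + 4)^2*(v - 3)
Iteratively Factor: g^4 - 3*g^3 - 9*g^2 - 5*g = (g + 1)*(g^3 - 4*g^2 - 5*g) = g*(g + 1)*(g^2 - 4*g - 5) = g*(g + 1)^2*(g - 5)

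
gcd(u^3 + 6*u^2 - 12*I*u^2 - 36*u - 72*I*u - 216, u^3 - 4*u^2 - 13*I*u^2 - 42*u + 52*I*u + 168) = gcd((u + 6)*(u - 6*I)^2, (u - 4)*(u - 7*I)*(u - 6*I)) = u - 6*I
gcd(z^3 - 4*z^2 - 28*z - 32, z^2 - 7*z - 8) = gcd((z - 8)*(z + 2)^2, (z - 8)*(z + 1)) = z - 8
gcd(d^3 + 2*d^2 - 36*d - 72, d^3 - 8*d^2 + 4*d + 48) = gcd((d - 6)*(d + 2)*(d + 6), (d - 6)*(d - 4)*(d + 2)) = d^2 - 4*d - 12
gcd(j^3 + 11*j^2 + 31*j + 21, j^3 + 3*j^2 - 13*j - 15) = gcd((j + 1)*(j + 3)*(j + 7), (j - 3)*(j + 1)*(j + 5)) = j + 1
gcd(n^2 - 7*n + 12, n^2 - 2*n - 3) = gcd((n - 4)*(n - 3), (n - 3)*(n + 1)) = n - 3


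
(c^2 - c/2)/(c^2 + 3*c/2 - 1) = c/(c + 2)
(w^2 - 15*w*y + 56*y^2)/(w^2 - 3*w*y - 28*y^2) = (w - 8*y)/(w + 4*y)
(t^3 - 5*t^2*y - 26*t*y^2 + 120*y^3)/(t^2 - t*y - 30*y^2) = t - 4*y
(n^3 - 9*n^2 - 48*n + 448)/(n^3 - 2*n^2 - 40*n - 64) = (n^2 - n - 56)/(n^2 + 6*n + 8)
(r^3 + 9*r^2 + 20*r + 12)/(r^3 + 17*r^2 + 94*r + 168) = (r^2 + 3*r + 2)/(r^2 + 11*r + 28)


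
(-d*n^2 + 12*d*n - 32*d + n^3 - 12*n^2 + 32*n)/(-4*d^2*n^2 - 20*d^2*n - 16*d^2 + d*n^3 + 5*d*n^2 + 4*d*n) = (d*n^2 - 12*d*n + 32*d - n^3 + 12*n^2 - 32*n)/(d*(4*d*n^2 + 20*d*n + 16*d - n^3 - 5*n^2 - 4*n))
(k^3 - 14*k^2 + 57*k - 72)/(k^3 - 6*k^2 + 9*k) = (k - 8)/k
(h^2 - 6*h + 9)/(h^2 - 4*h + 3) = (h - 3)/(h - 1)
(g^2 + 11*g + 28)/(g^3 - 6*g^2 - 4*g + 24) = (g^2 + 11*g + 28)/(g^3 - 6*g^2 - 4*g + 24)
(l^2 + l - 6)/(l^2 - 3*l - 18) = (l - 2)/(l - 6)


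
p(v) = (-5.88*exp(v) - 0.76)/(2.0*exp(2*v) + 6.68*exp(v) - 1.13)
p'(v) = (-5.88*exp(v) - 0.76)*(-4.0*exp(2*v) - 6.68*exp(v))/(2.0*exp(2*v) + 6.68*exp(v) - 1.13)^2 - 5.88*exp(v)/(2.0*exp(2*v) + 6.68*exp(v) - 1.13) = (11.76*exp(2*v) + 3.04*exp(v) + 11.7212)*exp(v)/(4.0*exp(4*v) + 26.72*exp(3*v) + 40.1024*exp(2*v) - 15.0968*exp(v) + 1.2769)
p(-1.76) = -22.58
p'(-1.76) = 351.94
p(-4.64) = 0.77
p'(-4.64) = 0.10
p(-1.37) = -3.24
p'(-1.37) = 6.94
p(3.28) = -0.10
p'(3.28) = 0.09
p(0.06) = -0.85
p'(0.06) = 0.44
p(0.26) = -0.77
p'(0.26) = 0.39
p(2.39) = -0.21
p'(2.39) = 0.16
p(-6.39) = 0.69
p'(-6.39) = 0.02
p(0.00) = -0.88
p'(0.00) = 0.47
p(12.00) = 0.00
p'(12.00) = 0.00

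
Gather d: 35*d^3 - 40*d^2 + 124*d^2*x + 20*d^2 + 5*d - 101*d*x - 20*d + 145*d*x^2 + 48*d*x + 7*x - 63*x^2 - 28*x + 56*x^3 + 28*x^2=35*d^3 + d^2*(124*x - 20) + d*(145*x^2 - 53*x - 15) + 56*x^3 - 35*x^2 - 21*x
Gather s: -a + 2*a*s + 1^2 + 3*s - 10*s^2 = -a - 10*s^2 + s*(2*a + 3) + 1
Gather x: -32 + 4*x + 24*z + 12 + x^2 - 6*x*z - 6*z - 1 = x^2 + x*(4 - 6*z) + 18*z - 21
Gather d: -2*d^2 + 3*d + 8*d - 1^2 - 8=-2*d^2 + 11*d - 9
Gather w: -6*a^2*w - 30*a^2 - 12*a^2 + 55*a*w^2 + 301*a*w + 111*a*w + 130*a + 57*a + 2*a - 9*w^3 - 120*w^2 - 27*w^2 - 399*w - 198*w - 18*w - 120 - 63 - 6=-42*a^2 + 189*a - 9*w^3 + w^2*(55*a - 147) + w*(-6*a^2 + 412*a - 615) - 189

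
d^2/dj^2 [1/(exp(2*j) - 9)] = 4*(exp(2*j) + 9)*exp(2*j)/(exp(2*j) - 9)^3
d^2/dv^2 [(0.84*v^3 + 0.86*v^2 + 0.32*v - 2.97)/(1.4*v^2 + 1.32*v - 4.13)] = (-3.5527136788005e-15*v^4 + 10.716832*v^3 - 32.568144*v^2 + 64.136856*v - 11.868044)/(2.744*v^6 + 7.7616*v^5 - 16.96632*v^4 - 43.493472*v^3 + 50.050644*v^2 + 67.545324*v - 70.444997)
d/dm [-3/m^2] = 6/m^3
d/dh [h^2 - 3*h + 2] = 2*h - 3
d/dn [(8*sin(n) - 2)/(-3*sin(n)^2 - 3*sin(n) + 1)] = 2*(12*sin(n)^2 - 6*sin(n) + 1)*cos(n)/(3*sin(n)^2 + 3*sin(n) - 1)^2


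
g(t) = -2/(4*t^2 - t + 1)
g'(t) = -2*(1 - 8*t)/(4*t^2 - t + 1)^2 = 2*(8*t - 1)/(4*t^2 - t + 1)^2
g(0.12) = -2.13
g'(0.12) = -0.09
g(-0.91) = -0.38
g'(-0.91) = -0.61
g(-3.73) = -0.03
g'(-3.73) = -0.02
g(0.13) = -2.13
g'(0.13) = 0.09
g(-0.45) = -0.88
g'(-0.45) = -1.80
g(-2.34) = -0.08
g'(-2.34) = -0.06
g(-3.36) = -0.04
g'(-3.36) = -0.02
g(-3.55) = -0.04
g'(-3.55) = -0.02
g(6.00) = -0.01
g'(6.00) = 0.00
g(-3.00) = -0.05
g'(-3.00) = -0.03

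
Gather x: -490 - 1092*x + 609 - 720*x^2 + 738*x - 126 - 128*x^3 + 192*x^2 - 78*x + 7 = -128*x^3 - 528*x^2 - 432*x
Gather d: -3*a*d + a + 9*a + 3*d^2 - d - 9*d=10*a + 3*d^2 + d*(-3*a - 10)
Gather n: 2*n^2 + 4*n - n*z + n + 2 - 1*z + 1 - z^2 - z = 2*n^2 + n*(5 - z) - z^2 - 2*z + 3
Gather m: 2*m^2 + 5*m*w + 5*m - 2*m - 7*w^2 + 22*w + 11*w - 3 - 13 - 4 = 2*m^2 + m*(5*w + 3) - 7*w^2 + 33*w - 20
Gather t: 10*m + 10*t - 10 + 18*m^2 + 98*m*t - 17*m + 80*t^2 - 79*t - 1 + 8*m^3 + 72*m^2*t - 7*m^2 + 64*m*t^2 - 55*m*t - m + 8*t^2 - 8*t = 8*m^3 + 11*m^2 - 8*m + t^2*(64*m + 88) + t*(72*m^2 + 43*m - 77) - 11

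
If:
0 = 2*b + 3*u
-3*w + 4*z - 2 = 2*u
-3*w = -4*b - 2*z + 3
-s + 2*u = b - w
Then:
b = 3*z/4 + 3/8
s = -z/12 - 11/8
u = -z/2 - 1/4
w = 5*z/3 - 1/2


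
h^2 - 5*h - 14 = (h - 7)*(h + 2)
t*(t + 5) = t^2 + 5*t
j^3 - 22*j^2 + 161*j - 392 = (j - 8)*(j - 7)^2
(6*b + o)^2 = 36*b^2 + 12*b*o + o^2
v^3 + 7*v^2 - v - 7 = (v - 1)*(v + 1)*(v + 7)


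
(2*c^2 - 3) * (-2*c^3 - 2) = -4*c^5 + 6*c^3 - 4*c^2 + 6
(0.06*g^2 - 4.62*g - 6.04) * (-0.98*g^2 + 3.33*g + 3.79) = -0.0588*g^4 + 4.7274*g^3 - 9.238*g^2 - 37.623*g - 22.8916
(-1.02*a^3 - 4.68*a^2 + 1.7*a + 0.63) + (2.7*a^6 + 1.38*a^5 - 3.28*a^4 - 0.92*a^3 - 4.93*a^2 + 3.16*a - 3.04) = 2.7*a^6 + 1.38*a^5 - 3.28*a^4 - 1.94*a^3 - 9.61*a^2 + 4.86*a - 2.41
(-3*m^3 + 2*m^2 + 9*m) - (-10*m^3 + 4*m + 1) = 7*m^3 + 2*m^2 + 5*m - 1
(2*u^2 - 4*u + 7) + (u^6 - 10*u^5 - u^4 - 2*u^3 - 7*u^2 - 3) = u^6 - 10*u^5 - u^4 - 2*u^3 - 5*u^2 - 4*u + 4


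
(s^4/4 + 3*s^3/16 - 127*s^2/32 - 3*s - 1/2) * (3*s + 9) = 3*s^5/4 + 45*s^4/16 - 327*s^3/32 - 1431*s^2/32 - 57*s/2 - 9/2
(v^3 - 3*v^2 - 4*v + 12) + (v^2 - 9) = v^3 - 2*v^2 - 4*v + 3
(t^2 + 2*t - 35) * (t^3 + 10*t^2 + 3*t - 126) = t^5 + 12*t^4 - 12*t^3 - 470*t^2 - 357*t + 4410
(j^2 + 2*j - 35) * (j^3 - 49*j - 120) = j^5 + 2*j^4 - 84*j^3 - 218*j^2 + 1475*j + 4200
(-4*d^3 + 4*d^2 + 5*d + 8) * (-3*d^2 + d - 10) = 12*d^5 - 16*d^4 + 29*d^3 - 59*d^2 - 42*d - 80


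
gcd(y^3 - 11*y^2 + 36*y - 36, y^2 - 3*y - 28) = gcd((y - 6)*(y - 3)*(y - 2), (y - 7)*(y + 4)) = 1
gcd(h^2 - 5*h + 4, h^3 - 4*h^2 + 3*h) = h - 1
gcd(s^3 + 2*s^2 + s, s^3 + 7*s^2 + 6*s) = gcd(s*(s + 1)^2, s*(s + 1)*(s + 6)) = s^2 + s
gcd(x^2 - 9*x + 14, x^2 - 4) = x - 2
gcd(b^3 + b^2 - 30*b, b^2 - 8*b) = b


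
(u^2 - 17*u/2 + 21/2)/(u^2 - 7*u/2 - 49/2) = (2*u - 3)/(2*u + 7)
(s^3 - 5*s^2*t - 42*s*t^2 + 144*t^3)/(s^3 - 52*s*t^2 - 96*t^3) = (s - 3*t)/(s + 2*t)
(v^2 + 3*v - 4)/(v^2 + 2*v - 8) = (v - 1)/(v - 2)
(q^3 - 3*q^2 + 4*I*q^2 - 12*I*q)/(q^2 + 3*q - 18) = q*(q + 4*I)/(q + 6)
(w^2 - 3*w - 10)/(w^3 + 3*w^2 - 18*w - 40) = (w - 5)/(w^2 + w - 20)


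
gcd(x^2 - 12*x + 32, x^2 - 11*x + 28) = x - 4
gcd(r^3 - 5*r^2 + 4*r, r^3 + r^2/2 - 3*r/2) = r^2 - r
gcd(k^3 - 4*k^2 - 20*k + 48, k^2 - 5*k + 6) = k - 2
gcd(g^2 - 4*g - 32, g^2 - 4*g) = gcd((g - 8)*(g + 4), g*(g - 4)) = 1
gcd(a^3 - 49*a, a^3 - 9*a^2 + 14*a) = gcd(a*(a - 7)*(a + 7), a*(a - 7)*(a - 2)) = a^2 - 7*a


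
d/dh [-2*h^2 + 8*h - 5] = 8 - 4*h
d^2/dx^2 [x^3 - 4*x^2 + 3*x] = 6*x - 8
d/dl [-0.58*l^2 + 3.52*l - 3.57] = 3.52 - 1.16*l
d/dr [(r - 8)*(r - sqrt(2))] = 2*r - 8 - sqrt(2)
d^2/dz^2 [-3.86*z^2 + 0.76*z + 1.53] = -7.72000000000000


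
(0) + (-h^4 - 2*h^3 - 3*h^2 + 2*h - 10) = -h^4 - 2*h^3 - 3*h^2 + 2*h - 10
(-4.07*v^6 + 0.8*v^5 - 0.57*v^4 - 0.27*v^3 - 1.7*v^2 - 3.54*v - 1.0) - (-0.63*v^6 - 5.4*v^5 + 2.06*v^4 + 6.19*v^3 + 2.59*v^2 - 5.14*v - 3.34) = -3.44*v^6 + 6.2*v^5 - 2.63*v^4 - 6.46*v^3 - 4.29*v^2 + 1.6*v + 2.34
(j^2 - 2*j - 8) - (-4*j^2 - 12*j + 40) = 5*j^2 + 10*j - 48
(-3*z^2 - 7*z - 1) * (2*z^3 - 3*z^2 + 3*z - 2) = -6*z^5 - 5*z^4 + 10*z^3 - 12*z^2 + 11*z + 2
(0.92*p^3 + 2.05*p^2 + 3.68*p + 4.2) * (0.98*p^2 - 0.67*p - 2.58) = 0.9016*p^5 + 1.3926*p^4 - 0.1407*p^3 - 3.6386*p^2 - 12.3084*p - 10.836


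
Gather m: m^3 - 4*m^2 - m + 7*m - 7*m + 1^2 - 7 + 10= m^3 - 4*m^2 - m + 4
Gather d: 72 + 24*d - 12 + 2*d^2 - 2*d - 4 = 2*d^2 + 22*d + 56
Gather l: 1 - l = 1 - l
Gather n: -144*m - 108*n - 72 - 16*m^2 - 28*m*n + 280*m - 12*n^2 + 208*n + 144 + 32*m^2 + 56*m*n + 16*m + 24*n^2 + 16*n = 16*m^2 + 152*m + 12*n^2 + n*(28*m + 116) + 72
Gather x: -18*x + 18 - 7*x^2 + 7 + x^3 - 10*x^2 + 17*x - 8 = x^3 - 17*x^2 - x + 17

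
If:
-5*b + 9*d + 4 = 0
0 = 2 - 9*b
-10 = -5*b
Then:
No Solution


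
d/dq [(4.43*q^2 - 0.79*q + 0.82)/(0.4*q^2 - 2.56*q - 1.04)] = (-11.0248*q^2 - 9.8704*q + 2.9208)/(0.16*q^4 - 2.048*q^3 + 5.7216*q^2 + 5.3248*q + 1.0816)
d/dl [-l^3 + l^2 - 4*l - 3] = -3*l^2 + 2*l - 4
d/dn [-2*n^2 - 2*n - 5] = -4*n - 2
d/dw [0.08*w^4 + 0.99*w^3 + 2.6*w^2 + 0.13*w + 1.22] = 0.32*w^3 + 2.97*w^2 + 5.2*w + 0.13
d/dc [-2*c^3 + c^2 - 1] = 2*c*(1 - 3*c)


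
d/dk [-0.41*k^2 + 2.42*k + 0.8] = 2.42 - 0.82*k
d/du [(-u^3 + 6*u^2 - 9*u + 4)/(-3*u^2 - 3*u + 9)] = (u^4 + 2*u^3 - 24*u^2 + 44*u - 23)/(3*(u^4 + 2*u^3 - 5*u^2 - 6*u + 9))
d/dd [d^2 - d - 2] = 2*d - 1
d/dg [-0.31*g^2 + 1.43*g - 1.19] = 1.43 - 0.62*g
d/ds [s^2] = 2*s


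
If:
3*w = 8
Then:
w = 8/3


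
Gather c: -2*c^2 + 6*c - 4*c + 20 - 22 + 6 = -2*c^2 + 2*c + 4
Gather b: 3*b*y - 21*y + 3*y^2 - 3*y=3*b*y + 3*y^2 - 24*y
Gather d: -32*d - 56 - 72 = -32*d - 128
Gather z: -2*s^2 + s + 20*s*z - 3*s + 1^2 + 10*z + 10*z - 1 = -2*s^2 - 2*s + z*(20*s + 20)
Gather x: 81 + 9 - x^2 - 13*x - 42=-x^2 - 13*x + 48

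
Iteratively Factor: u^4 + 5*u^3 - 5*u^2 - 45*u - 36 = (u + 1)*(u^3 + 4*u^2 - 9*u - 36) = (u + 1)*(u + 3)*(u^2 + u - 12) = (u - 3)*(u + 1)*(u + 3)*(u + 4)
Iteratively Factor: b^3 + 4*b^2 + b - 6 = (b + 2)*(b^2 + 2*b - 3) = (b + 2)*(b + 3)*(b - 1)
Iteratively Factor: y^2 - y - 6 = (y - 3)*(y + 2)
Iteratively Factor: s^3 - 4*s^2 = (s)*(s^2 - 4*s) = s^2*(s - 4)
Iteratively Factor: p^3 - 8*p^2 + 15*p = (p - 5)*(p^2 - 3*p) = (p - 5)*(p - 3)*(p)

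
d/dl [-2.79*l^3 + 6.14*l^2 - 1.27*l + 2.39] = -8.37*l^2 + 12.28*l - 1.27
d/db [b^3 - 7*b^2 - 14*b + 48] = 3*b^2 - 14*b - 14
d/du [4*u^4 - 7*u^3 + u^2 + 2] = u*(16*u^2 - 21*u + 2)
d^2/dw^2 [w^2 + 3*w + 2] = 2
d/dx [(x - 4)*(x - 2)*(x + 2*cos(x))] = -(x - 4)*(x - 2)*(2*sin(x) - 1) + (x - 4)*(x + 2*cos(x)) + (x - 2)*(x + 2*cos(x))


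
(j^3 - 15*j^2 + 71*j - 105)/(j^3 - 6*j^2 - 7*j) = (j^2 - 8*j + 15)/(j*(j + 1))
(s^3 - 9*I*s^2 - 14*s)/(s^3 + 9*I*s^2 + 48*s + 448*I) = s*(s - 2*I)/(s^2 + 16*I*s - 64)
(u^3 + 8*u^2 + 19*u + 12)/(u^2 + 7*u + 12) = u + 1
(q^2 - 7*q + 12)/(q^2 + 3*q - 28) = (q - 3)/(q + 7)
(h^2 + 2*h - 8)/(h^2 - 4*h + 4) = (h + 4)/(h - 2)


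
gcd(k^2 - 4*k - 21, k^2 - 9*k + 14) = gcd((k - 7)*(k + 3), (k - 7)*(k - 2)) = k - 7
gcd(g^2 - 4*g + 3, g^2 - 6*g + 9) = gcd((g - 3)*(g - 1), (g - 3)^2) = g - 3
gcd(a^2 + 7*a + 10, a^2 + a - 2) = a + 2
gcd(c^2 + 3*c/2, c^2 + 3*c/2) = c^2 + 3*c/2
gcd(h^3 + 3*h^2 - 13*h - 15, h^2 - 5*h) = 1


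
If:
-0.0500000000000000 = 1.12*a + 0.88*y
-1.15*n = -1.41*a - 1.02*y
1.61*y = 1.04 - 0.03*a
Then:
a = -0.56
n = -0.10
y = 0.66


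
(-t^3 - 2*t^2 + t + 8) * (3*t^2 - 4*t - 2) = -3*t^5 - 2*t^4 + 13*t^3 + 24*t^2 - 34*t - 16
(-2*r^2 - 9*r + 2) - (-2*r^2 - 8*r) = 2 - r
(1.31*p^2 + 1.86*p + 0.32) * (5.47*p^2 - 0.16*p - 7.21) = 7.1657*p^4 + 9.9646*p^3 - 7.9923*p^2 - 13.4618*p - 2.3072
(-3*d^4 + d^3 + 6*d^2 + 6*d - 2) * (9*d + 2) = -27*d^5 + 3*d^4 + 56*d^3 + 66*d^2 - 6*d - 4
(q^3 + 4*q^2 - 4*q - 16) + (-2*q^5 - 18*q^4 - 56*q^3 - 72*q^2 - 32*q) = -2*q^5 - 18*q^4 - 55*q^3 - 68*q^2 - 36*q - 16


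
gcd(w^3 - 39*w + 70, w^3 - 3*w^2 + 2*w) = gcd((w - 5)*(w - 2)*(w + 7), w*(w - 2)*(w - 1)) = w - 2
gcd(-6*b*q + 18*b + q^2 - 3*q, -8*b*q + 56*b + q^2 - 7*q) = 1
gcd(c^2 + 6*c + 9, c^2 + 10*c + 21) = c + 3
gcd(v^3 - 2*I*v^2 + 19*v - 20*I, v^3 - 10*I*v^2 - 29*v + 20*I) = v^2 - 6*I*v - 5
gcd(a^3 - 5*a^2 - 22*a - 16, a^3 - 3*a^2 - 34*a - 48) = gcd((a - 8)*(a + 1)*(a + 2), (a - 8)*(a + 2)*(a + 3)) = a^2 - 6*a - 16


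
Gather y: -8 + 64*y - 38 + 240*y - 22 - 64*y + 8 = 240*y - 60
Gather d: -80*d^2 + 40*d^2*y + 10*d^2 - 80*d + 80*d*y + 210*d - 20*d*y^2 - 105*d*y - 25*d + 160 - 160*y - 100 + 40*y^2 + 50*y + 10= d^2*(40*y - 70) + d*(-20*y^2 - 25*y + 105) + 40*y^2 - 110*y + 70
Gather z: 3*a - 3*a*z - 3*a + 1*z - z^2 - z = -3*a*z - z^2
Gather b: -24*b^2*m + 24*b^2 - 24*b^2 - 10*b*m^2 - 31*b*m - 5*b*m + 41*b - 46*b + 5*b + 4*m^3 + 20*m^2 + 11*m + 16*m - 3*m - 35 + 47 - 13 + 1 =-24*b^2*m + b*(-10*m^2 - 36*m) + 4*m^3 + 20*m^2 + 24*m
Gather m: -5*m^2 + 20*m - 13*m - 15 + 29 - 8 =-5*m^2 + 7*m + 6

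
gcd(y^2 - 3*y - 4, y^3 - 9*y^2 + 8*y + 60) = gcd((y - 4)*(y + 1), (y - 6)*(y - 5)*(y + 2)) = 1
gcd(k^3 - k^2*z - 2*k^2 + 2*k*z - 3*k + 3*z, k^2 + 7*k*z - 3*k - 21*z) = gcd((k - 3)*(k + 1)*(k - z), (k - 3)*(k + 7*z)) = k - 3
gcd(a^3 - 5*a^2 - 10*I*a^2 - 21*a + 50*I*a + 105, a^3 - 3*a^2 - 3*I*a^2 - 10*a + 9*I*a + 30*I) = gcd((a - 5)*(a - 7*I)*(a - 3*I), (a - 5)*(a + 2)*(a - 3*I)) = a^2 + a*(-5 - 3*I) + 15*I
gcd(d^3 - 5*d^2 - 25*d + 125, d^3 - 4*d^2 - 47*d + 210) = d - 5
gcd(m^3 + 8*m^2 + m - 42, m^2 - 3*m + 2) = m - 2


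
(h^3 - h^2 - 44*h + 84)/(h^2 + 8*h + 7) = (h^2 - 8*h + 12)/(h + 1)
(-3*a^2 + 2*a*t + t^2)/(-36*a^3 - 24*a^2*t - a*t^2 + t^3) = (-a + t)/(-12*a^2 - 4*a*t + t^2)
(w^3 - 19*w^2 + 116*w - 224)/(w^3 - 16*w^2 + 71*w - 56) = (w - 4)/(w - 1)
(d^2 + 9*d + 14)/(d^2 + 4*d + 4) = (d + 7)/(d + 2)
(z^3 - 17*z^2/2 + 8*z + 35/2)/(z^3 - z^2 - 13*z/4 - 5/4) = 2*(z - 7)/(2*z + 1)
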